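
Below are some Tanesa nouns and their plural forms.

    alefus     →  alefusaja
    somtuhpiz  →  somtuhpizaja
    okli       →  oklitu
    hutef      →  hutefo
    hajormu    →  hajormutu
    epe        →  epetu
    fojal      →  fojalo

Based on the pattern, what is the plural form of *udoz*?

udozaja

Looking at the final sound of each stem: -aja when the stem ends in a sibilant (*alefus*, *somtuhpiz*); -o when the stem ends in a non-sibilant consonant (*hutef*, *fojal*); -tu when the stem ends in a vowel (*okli*, *hajormu*, *epe*).
*udoz*: final sound = /z/, a sibilant → -aja → *udozaja*.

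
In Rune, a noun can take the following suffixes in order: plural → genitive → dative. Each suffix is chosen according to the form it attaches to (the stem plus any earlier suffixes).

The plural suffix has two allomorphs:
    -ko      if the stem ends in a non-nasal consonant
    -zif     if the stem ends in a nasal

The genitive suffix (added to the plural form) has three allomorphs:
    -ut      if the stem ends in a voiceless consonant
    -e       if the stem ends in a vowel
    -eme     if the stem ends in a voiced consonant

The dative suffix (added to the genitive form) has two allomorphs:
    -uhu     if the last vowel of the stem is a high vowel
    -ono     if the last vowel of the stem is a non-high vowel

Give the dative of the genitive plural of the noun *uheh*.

*uheh* — final consonant /h/ (non-nasal) → -ko → *uhehko*.
The plural form *uhehko*: final sound = /o/, a vowel → -e → *uhehkoe*.
Since the last vowel of the genitive form *uhehkoe* is /e/ (a non-high vowel), it takes -ono, giving *uhehkoeono*.

uhehkoeono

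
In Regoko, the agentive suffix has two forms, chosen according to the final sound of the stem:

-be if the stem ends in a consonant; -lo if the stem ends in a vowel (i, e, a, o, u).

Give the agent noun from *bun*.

*bun* — final sound /n/ (a consonant) → -be → *bunbe*.

bunbe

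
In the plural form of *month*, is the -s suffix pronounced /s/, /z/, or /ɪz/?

The stem *month* ends in a voiceless non-sibilant consonant.
The plural suffix surfaces as /ɪz/ after sibilants, /s/ after other voiceless consonants, and /z/ after other voiced sounds.
So the plural -s on *month* is pronounced /s/.

/s/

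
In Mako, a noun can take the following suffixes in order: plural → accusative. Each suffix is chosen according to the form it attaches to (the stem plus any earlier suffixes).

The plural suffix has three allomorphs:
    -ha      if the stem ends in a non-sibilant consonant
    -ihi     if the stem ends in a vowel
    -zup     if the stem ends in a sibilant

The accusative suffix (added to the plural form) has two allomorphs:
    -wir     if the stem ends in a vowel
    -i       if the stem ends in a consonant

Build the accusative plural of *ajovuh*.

The final sound of *ajovuh* is /h/, which is a non-sibilant consonant, so the plural suffix is -ha, giving *ajovuhha*.
The plural form *ajovuhha* — final sound /a/ (a vowel) → -wir → *ajovuhhawir*.

ajovuhhawir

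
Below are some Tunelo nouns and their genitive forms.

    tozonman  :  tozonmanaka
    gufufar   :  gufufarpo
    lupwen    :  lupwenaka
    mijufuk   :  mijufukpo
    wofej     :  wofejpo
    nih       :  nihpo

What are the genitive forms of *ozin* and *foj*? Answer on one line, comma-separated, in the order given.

ozinaka, fojpo

The pattern is nasality of the final consonant: -aka when the stem ends in a nasal (*tozonman*, *lupwen*); -po when the stem ends in a non-nasal consonant (*gufufar*, *mijufuk*, *wofej*, *nih*).
*ozin*: final consonant = /n/, a nasal → -aka → *ozinaka*.
*foj*: final consonant = /j/, non-nasal → -po → *fojpo*.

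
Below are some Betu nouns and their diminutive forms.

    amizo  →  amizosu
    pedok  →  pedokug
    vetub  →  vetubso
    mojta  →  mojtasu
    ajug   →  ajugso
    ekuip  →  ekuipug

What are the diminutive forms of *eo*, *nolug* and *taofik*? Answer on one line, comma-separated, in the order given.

eosu, nolugso, taofikug

The suffix is conditioned by the final sound: -ug when the stem ends in a voiceless consonant (*pedok*, *ekuip*); -so when the stem ends in a voiced consonant (*vetub*, *ajug*); -su when the stem ends in a vowel (*amizo*, *mojta*).
*eo* — final sound /o/ (a vowel) → -su → *eosu*.
*nolug* — final sound /g/ (a voiced consonant) → -so → *nolugso*.
*taofik* — final sound /k/ (a voiceless consonant) → -ug → *taofikug*.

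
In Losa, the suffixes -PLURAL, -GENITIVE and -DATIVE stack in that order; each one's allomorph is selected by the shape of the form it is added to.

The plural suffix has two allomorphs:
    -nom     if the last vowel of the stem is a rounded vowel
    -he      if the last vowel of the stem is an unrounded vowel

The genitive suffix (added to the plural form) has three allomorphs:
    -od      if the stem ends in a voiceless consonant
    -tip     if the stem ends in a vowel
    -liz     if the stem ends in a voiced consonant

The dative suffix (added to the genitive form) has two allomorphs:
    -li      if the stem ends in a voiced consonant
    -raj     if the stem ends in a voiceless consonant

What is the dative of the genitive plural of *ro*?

The last vowel of *ro* is /o/, which is a rounded vowel, so the plural suffix is -nom, giving *ronom*.
The final sound of the plural form *ronom* is /m/, which is a voiced consonant, so the genitive suffix is -liz, giving *ronomliz*.
Since the final consonant of the genitive form *ronomliz* is /z/ (voiced), it takes -li, giving *ronomlizli*.

ronomlizli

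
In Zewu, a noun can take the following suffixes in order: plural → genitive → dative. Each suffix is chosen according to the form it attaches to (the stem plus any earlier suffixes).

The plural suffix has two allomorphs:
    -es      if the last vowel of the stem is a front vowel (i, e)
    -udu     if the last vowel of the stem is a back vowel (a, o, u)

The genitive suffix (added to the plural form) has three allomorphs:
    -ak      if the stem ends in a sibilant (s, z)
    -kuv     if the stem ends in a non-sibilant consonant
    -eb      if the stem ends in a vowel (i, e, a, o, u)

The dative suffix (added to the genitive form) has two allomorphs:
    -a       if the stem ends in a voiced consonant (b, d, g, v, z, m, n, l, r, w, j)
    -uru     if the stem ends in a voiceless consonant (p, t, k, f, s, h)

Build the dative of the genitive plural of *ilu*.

iluudueba

The last vowel of *ilu* is /u/, which is a back vowel, so the plural suffix is -udu, giving *iluudu*.
The plural form *iluudu* — final sound /u/ (a vowel) → -eb → *iluudueb*.
The final consonant of the genitive form *iluudueb* is /b/, which is voiced, so the dative suffix is -a, giving *iluudueba*.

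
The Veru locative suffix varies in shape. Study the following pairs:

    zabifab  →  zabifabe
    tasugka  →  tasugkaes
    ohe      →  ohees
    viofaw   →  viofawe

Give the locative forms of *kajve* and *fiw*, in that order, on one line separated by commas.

The pattern is consonant vs. vowel: -e when the stem ends in a consonant (*zabifab*, *viofaw*); -es when the stem ends in a vowel (*tasugka*, *ohe*).
*kajve* — final sound /e/ (a vowel) → -es → *kajvees*.
The final sound of *fiw* is /w/, which is a consonant, so the suffix is -e, giving *fiwe*.

kajvees, fiwe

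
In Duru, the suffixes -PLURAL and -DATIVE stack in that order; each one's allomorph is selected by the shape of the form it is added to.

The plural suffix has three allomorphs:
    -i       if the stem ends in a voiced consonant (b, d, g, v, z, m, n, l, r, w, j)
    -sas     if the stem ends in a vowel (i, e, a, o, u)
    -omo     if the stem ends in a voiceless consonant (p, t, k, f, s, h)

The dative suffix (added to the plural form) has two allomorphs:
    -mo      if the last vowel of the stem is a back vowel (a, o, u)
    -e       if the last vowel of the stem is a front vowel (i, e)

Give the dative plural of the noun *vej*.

vejie

*vej*: final sound = /j/, a voiced consonant → -i → *veji*.
The plural form *veji*: last vowel = /i/, a front vowel → -e → *vejie*.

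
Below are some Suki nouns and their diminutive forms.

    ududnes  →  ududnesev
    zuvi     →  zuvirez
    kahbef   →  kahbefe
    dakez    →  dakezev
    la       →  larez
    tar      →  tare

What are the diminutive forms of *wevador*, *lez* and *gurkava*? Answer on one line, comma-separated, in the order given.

Looking at the final sound of each stem: -ev when the stem ends in a sibilant (*ududnes*, *dakez*); -e when the stem ends in a non-sibilant consonant (*kahbef*, *tar*); -rez when the stem ends in a vowel (*zuvi*, *la*).
*wevador*: final sound = /r/, a non-sibilant consonant → -e → *wevadore*.
*lez*: final sound = /z/, a sibilant → -ev → *lezev*.
*gurkava*: final sound = /a/, a vowel → -rez → *gurkavarez*.

wevadore, lezev, gurkavarez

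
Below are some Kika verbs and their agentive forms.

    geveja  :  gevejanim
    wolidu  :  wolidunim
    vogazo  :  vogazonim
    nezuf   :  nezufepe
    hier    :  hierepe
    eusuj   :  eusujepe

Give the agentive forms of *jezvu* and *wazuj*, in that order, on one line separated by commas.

The alternation tracks the final sound of the stem — -epe when the stem ends in a consonant (*nezuf*, *hier*, *eusuj*); -nim when the stem ends in a vowel (*geveja*, *wolidu*, *vogazo*).
*jezvu* — final sound /u/ (a vowel) → -nim → *jezvunim*.
Since the final sound of *wazuj* is /j/ (a consonant), it takes -epe, giving *wazujepe*.

jezvunim, wazujepe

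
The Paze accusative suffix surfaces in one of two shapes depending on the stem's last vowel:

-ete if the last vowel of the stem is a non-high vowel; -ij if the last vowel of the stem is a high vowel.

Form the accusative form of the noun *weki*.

*weki* — last vowel /i/ (a high vowel) → -ij → *wekiij*.

wekiij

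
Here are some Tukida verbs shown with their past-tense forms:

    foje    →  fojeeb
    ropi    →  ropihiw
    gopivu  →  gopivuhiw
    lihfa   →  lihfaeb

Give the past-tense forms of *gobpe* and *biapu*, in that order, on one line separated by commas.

gobpeeb, biapuhiw

The pattern is height harmony: -hiw when the last vowel of the stem is a high vowel (*ropi*, *gopivu*); -eb when the last vowel of the stem is a non-high vowel (*foje*, *lihfa*).
The last vowel of *gobpe* is /e/, which is a non-high vowel, so the suffix is -eb, giving *gobpeeb*.
*biapu* — last vowel /u/ (a high vowel) → -hiw → *biapuhiw*.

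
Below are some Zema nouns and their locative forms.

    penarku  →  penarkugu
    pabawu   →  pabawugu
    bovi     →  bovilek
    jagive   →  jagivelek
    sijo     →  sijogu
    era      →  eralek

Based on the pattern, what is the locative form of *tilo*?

tilogu

The pattern is rounding harmony: -gu when the last vowel of the stem is a rounded vowel (*penarku*, *pabawu*, *sijo*); -lek when the last vowel of the stem is an unrounded vowel (*bovi*, *jagive*, *era*).
Since the last vowel of *tilo* is /o/ (a rounded vowel), it takes -gu, giving *tilogu*.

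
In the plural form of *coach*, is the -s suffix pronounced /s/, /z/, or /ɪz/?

The stem *coach* ends in a sibilant (/s, z, ʃ, ʒ, tʃ, dʒ/).
The plural suffix surfaces as /ɪz/ after sibilants, /s/ after other voiceless consonants, and /z/ after other voiced sounds.
So the plural -s on *coach* is pronounced /ɪz/.

/ɪz/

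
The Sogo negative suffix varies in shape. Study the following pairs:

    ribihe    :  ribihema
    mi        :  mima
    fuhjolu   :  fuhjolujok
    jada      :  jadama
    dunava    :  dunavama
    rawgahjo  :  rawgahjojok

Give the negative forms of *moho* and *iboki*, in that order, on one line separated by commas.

The suffix is conditioned by the last vowel: -jok when the last vowel of the stem is a rounded vowel (*fuhjolu*, *rawgahjo*); -ma when the last vowel of the stem is an unrounded vowel (*ribihe*, *mi*, *jada*, *dunava*).
*moho* — last vowel /o/ (a rounded vowel) → -jok → *mohojok*.
*iboki* — last vowel /i/ (an unrounded vowel) → -ma → *ibokima*.

mohojok, ibokima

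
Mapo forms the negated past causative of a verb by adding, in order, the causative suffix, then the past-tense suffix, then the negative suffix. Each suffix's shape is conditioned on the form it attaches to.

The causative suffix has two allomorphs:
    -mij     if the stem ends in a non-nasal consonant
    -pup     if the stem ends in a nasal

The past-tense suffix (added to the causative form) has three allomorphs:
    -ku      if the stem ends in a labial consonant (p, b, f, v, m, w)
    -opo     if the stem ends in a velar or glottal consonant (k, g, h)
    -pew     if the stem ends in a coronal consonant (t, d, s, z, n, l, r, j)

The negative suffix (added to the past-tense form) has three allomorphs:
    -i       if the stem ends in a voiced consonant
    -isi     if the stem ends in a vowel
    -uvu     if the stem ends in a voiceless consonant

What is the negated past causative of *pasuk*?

pasukmijpewi

The final consonant of *pasuk* is /k/, which is non-nasal, so the causative suffix is -mij, giving *pasukmij*.
The final consonant of the causative form *pasukmij* is /j/, which is coronal, so the past-tense suffix is -pew, giving *pasukmijpew*.
Since the final sound of the past-tense form *pasukmijpew* is /w/ (a voiced consonant), it takes -i, giving *pasukmijpewi*.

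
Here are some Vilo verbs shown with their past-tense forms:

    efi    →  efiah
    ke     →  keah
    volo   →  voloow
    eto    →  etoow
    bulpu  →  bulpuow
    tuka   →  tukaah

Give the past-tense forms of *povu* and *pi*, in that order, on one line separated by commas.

The alternation tracks the last vowel of the stem — -ow when the last vowel of the stem is a rounded vowel (*volo*, *eto*, *bulpu*); -ah when the last vowel of the stem is an unrounded vowel (*efi*, *ke*, *tuka*).
Since the last vowel of *povu* is /u/ (a rounded vowel), it takes -ow, giving *povuow*.
Since the last vowel of *pi* is /i/ (an unrounded vowel), it takes -ah, giving *piah*.

povuow, piah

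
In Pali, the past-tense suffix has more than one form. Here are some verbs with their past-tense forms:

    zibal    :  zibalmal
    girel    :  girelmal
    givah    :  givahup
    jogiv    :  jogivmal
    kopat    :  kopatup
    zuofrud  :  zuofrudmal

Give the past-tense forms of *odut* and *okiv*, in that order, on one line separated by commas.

odutup, okivmal

The alternation tracks the final consonant of the stem — -up when the stem ends in a voiceless consonant (*givah*, *kopat*); -mal when the stem ends in a voiced consonant (*zibal*, *girel*, *jogiv*, *zuofrud*).
*odut* — final consonant /t/ (voiceless) → -up → *odutup*.
*okiv*: final consonant = /v/, voiced → -mal → *okivmal*.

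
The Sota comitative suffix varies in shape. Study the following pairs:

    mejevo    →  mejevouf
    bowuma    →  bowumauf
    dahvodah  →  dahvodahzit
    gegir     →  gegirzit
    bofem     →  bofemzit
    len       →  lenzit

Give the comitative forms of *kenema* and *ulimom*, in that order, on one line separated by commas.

The suffix is conditioned by the final sound: -zit when the stem ends in a consonant (*dahvodah*, *gegir*, *bofem*, *len*); -uf when the stem ends in a vowel (*mejevo*, *bowuma*).
Since the final sound of *kenema* is /a/ (a vowel), it takes -uf, giving *kenemauf*.
The final sound of *ulimom* is /m/, which is a consonant, so the suffix is -zit, giving *ulimomzit*.

kenemauf, ulimomzit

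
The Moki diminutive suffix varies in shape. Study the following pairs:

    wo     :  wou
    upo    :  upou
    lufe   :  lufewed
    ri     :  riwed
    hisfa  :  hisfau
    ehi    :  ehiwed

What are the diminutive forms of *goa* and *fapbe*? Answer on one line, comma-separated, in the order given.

Looking at the last vowel of each stem: -wed when the last vowel of the stem is a front vowel (*lufe*, *ri*, *ehi*); -u when the last vowel of the stem is a back vowel (*wo*, *upo*, *hisfa*).
*goa* — last vowel /a/ (a back vowel) → -u → *goau*.
*fapbe* — last vowel /e/ (a front vowel) → -wed → *fapbewed*.

goau, fapbewed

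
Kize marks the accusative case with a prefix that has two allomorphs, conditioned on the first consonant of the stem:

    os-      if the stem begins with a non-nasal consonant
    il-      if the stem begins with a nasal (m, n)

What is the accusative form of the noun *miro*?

ilmiro

Since the first consonant of *miro* is /m/ (a nasal), it takes il-, giving *ilmiro*.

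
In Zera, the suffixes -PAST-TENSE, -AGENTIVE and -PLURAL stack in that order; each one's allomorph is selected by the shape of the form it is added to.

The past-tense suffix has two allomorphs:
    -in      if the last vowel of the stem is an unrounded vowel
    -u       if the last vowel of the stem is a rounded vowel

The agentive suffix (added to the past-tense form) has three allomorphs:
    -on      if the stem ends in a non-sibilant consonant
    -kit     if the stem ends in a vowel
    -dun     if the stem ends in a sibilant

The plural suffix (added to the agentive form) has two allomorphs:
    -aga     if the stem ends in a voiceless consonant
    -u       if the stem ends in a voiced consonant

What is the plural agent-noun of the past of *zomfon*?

zomfonukitaga

Since the last vowel of *zomfon* is /o/ (a rounded vowel), it takes -u, giving *zomfonu*.
Since the final sound of the past-tense form *zomfonu* is /u/ (a vowel), it takes -kit, giving *zomfonukit*.
The agentive form *zomfonukit* — final consonant /t/ (voiceless) → -aga → *zomfonukitaga*.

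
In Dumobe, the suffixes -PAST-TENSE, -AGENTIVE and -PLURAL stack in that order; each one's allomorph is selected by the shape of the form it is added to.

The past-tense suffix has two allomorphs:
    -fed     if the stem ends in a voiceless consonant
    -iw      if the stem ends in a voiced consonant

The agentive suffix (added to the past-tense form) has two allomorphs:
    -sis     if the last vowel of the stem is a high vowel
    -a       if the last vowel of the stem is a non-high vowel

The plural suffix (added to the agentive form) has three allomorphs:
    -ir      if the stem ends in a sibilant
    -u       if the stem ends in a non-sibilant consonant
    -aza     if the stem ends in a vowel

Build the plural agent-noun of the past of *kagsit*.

kagsitfedaaza

*kagsit* — final consonant /t/ (voiceless) → -fed → *kagsitfed*.
The past-tense form *kagsitfed* — last vowel /e/ (a non-high vowel) → -a → *kagsitfeda*.
The final sound of the agentive form *kagsitfeda* is /a/, which is a vowel, so the plural suffix is -aza, giving *kagsitfedaaza*.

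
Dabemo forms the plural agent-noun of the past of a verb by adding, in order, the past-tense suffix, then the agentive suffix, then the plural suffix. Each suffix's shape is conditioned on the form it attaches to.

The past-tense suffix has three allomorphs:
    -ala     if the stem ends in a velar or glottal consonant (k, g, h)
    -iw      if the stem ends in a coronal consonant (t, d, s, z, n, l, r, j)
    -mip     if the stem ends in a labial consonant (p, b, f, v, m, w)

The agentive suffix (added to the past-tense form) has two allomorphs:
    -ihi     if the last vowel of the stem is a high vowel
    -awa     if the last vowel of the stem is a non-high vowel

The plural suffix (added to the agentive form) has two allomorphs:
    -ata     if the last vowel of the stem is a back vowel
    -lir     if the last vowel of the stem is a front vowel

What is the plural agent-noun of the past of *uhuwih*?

uhuwihalaawaata

*uhuwih*: final consonant = /h/, velar/glottal → -ala → *uhuwihala*.
The last vowel of the past-tense form *uhuwihala* is /a/, which is a non-high vowel, so the agentive suffix is -awa, giving *uhuwihalaawa*.
Since the last vowel of the agentive form *uhuwihalaawa* is /a/ (a back vowel), it takes -ata, giving *uhuwihalaawaata*.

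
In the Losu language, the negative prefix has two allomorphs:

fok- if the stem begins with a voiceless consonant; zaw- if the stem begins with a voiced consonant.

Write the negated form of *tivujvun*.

foktivujvun

*tivujvun* — first consonant /t/ (voiceless) → fok- → *foktivujvun*.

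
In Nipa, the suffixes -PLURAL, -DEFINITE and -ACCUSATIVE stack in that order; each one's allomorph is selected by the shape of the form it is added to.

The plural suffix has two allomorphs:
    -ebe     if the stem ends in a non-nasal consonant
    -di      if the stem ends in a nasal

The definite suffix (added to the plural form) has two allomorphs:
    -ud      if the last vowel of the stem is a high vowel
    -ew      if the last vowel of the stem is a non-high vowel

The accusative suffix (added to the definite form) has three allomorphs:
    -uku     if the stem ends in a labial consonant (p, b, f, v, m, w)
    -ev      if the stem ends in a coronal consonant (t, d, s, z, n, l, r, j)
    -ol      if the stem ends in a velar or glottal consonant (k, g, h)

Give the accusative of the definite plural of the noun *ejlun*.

ejlundiudev

The final consonant of *ejlun* is /n/, which is a nasal, so the plural suffix is -di, giving *ejlundi*.
Since the last vowel of the plural form *ejlundi* is /i/ (a high vowel), it takes -ud, giving *ejlundiud*.
Since the final consonant of the definite form *ejlundiud* is /d/ (coronal), it takes -ev, giving *ejlundiudev*.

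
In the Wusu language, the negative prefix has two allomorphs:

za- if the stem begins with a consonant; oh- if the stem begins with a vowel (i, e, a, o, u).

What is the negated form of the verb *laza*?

Since the first sound of *laza* is /l/ (a consonant), it takes za-, giving *zalaza*.

zalaza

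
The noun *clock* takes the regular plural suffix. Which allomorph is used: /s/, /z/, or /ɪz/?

/s/

The stem *clock* ends in a voiceless non-sibilant consonant.
The plural suffix surfaces as /ɪz/ after sibilants, /s/ after other voiceless consonants, and /z/ after other voiced sounds.
So the plural -s on *clock* is pronounced /s/.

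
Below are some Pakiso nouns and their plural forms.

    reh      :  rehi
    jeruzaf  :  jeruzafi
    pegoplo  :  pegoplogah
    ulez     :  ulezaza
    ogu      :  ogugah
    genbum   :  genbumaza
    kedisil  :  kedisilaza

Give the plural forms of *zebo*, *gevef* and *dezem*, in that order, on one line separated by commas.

The suffix is conditioned by the final sound: -i when the stem ends in a voiceless consonant (*reh*, *jeruzaf*); -aza when the stem ends in a voiced consonant (*ulez*, *genbum*, *kedisil*); -gah when the stem ends in a vowel (*pegoplo*, *ogu*).
*zebo*: final sound = /o/, a vowel → -gah → *zebogah*.
Since the final sound of *gevef* is /f/ (a voiceless consonant), it takes -i, giving *gevefi*.
*dezem*: final sound = /m/, a voiced consonant → -aza → *dezemaza*.

zebogah, gevefi, dezemaza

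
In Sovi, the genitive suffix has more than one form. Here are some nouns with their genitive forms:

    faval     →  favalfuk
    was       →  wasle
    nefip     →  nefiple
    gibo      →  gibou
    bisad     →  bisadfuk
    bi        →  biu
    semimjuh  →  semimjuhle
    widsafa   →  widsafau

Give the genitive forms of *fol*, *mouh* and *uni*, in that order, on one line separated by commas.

The pattern is voicing of the final sound: -le when the stem ends in a voiceless consonant (*was*, *nefip*, *semimjuh*); -fuk when the stem ends in a voiced consonant (*faval*, *bisad*); -u when the stem ends in a vowel (*gibo*, *bi*, *widsafa*).
*fol* — final sound /l/ (a voiced consonant) → -fuk → *folfuk*.
Since the final sound of *mouh* is /h/ (a voiceless consonant), it takes -le, giving *mouhle*.
Since the final sound of *uni* is /i/ (a vowel), it takes -u, giving *uniu*.

folfuk, mouhle, uniu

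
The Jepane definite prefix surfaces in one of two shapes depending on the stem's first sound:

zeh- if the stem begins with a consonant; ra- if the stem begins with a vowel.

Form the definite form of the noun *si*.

zehsi

*si*: first sound = /s/, a consonant → zeh- → *zehsi*.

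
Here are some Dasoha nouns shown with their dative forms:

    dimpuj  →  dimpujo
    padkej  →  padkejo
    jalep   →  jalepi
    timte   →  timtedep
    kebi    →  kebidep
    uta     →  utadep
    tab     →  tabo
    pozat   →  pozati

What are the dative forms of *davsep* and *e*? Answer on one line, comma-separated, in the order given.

The pattern is voicing of the final sound: -i when the stem ends in a voiceless consonant (*jalep*, *pozat*); -o when the stem ends in a voiced consonant (*dimpuj*, *padkej*, *tab*); -dep when the stem ends in a vowel (*timte*, *kebi*, *uta*).
Since the final sound of *davsep* is /p/ (a voiceless consonant), it takes -i, giving *davsepi*.
*e*: final sound = /e/, a vowel → -dep → *edep*.

davsepi, edep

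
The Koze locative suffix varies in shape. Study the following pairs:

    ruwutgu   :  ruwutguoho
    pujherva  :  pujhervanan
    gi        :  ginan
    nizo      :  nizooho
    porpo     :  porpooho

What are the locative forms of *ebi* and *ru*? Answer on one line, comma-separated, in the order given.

ebinan, ruoho

Looking at the last vowel of each stem: -oho when the last vowel of the stem is a rounded vowel (*ruwutgu*, *nizo*, *porpo*); -nan when the last vowel of the stem is an unrounded vowel (*pujherva*, *gi*).
*ebi* — last vowel /i/ (an unrounded vowel) → -nan → *ebinan*.
*ru*: last vowel = /u/, a rounded vowel → -oho → *ruoho*.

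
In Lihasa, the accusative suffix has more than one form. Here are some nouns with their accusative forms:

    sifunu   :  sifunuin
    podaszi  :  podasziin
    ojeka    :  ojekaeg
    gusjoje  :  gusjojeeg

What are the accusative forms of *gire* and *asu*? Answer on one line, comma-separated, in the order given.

The pattern is height harmony: -in when the last vowel of the stem is a high vowel (*sifunu*, *podaszi*); -eg when the last vowel of the stem is a non-high vowel (*ojeka*, *gusjoje*).
*gire*: last vowel = /e/, a non-high vowel → -eg → *gireeg*.
The last vowel of *asu* is /u/, which is a high vowel, so the suffix is -in, giving *asuin*.

gireeg, asuin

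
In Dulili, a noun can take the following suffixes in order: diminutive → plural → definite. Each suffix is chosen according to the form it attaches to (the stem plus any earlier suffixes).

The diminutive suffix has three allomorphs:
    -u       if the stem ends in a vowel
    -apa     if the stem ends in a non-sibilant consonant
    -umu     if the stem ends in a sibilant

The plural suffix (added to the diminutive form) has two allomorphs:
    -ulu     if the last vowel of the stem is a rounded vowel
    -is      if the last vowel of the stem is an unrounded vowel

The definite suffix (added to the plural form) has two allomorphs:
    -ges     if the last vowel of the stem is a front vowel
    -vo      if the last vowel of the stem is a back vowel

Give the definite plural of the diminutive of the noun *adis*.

adisumuuluvo

*adis*: final sound = /s/, a sibilant → -umu → *adisumu*.
The diminutive form *adisumu*: last vowel = /u/, a rounded vowel → -ulu → *adisumuulu*.
Since the last vowel of the plural form *adisumuulu* is /u/ (a back vowel), it takes -vo, giving *adisumuuluvo*.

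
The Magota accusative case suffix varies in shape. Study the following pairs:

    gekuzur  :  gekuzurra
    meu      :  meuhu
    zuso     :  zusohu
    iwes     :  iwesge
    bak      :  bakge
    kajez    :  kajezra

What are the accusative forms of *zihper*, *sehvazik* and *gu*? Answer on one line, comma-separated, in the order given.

Looking at the final sound of each stem: -ge when the stem ends in a voiceless consonant (*iwes*, *bak*); -ra when the stem ends in a voiced consonant (*gekuzur*, *kajez*); -hu when the stem ends in a vowel (*meu*, *zuso*).
*zihper*: final sound = /r/, a voiced consonant → -ra → *zihperra*.
*sehvazik*: final sound = /k/, a voiceless consonant → -ge → *sehvazikge*.
*gu* — final sound /u/ (a vowel) → -hu → *guhu*.

zihperra, sehvazikge, guhu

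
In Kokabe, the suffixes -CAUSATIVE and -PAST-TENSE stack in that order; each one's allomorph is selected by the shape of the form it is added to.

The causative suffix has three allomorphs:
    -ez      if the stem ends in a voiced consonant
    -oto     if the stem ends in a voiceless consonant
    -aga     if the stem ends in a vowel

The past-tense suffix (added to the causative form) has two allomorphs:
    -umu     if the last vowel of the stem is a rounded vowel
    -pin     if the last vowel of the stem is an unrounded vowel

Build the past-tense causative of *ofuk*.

ofukotoumu

Since the final sound of *ofuk* is /k/ (a voiceless consonant), it takes -oto, giving *ofukoto*.
The causative form *ofukoto* — last vowel /o/ (a rounded vowel) → -umu → *ofukotoumu*.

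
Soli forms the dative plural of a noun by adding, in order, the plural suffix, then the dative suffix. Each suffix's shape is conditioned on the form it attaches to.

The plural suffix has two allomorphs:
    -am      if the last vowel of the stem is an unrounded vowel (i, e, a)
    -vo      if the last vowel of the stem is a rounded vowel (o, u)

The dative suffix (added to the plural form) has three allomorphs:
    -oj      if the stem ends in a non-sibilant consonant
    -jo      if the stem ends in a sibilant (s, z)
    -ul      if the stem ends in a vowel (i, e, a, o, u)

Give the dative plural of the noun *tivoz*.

*tivoz* — last vowel /o/ (a rounded vowel) → -vo → *tivozvo*.
The plural form *tivozvo* — final sound /o/ (a vowel) → -ul → *tivozvoul*.

tivozvoul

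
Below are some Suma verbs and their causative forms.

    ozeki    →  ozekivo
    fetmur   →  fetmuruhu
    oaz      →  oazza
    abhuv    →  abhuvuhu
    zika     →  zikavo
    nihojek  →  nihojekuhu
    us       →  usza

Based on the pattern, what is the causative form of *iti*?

itivo

Looking at the final sound of each stem: -za when the stem ends in a sibilant (*oaz*, *us*); -uhu when the stem ends in a non-sibilant consonant (*fetmur*, *abhuv*, *nihojek*); -vo when the stem ends in a vowel (*ozeki*, *zika*).
Since the final sound of *iti* is /i/ (a vowel), it takes -vo, giving *itivo*.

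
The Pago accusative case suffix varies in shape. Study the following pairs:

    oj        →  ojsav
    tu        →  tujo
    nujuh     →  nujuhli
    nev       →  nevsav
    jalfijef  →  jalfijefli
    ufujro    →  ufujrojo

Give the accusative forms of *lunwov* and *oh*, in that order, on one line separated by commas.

lunwovsav, ohli

The suffix is conditioned by the final sound: -li when the stem ends in a voiceless consonant (*nujuh*, *jalfijef*); -sav when the stem ends in a voiced consonant (*oj*, *nev*); -jo when the stem ends in a vowel (*tu*, *ufujro*).
The final sound of *lunwov* is /v/, which is a voiced consonant, so the suffix is -sav, giving *lunwovsav*.
*oh* — final sound /h/ (a voiceless consonant) → -li → *ohli*.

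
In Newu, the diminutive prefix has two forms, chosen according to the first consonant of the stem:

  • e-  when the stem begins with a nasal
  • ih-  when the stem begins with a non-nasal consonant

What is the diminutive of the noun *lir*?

Since the first consonant of *lir* is /l/ (non-nasal), it takes ih-, giving *ihlir*.

ihlir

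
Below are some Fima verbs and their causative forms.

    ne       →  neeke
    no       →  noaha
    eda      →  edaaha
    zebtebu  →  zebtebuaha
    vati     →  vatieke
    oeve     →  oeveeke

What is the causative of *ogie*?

Looking at the last vowel of each stem: -eke when the last vowel of the stem is a front vowel (*ne*, *vati*, *oeve*); -aha when the last vowel of the stem is a back vowel (*no*, *eda*, *zebtebu*).
*ogie* — last vowel /e/ (a front vowel) → -eke → *ogieeke*.

ogieeke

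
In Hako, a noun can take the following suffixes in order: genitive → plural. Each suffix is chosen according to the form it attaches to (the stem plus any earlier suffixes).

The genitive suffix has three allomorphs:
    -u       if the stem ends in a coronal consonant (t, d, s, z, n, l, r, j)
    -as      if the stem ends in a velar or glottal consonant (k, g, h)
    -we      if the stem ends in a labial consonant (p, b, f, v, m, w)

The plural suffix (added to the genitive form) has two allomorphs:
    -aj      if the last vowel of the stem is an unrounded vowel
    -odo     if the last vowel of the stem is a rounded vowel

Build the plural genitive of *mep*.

mepweaj

Since the final consonant of *mep* is /p/ (labial), it takes -we, giving *mepwe*.
Since the last vowel of the genitive form *mepwe* is /e/ (an unrounded vowel), it takes -aj, giving *mepweaj*.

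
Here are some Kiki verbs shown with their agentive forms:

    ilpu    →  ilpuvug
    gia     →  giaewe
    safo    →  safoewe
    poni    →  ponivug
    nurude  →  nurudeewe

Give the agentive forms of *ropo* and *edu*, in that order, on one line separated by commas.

ropoewe, eduvug

The pattern is height harmony: -vug when the last vowel of the stem is a high vowel (*ilpu*, *poni*); -ewe when the last vowel of the stem is a non-high vowel (*gia*, *safo*, *nurude*).
*ropo*: last vowel = /o/, a non-high vowel → -ewe → *ropoewe*.
*edu* — last vowel /u/ (a high vowel) → -vug → *eduvug*.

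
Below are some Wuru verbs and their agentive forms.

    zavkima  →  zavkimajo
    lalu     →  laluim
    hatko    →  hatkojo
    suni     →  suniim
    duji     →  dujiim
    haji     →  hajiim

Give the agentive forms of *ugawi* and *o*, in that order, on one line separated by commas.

Looking at the last vowel of each stem: -im when the last vowel of the stem is a high vowel (*lalu*, *suni*, *duji*, *haji*); -jo when the last vowel of the stem is a non-high vowel (*zavkima*, *hatko*).
Since the last vowel of *ugawi* is /i/ (a high vowel), it takes -im, giving *ugawiim*.
*o*: last vowel = /o/, a non-high vowel → -jo → *ojo*.

ugawiim, ojo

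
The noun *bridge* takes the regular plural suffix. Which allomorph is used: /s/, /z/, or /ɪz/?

The stem *bridge* ends in a sibilant (/s, z, ʃ, ʒ, tʃ, dʒ/).
The plural suffix surfaces as /ɪz/ after sibilants, /s/ after other voiceless consonants, and /z/ after other voiced sounds.
So the plural -s on *bridge* is pronounced /ɪz/.

/ɪz/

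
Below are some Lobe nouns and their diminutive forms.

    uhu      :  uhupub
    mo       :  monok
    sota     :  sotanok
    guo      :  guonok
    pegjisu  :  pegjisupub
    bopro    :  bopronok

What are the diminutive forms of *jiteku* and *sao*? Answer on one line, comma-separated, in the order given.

The suffix is conditioned by the last vowel: -pub when the last vowel of the stem is a high vowel (*uhu*, *pegjisu*); -nok when the last vowel of the stem is a non-high vowel (*mo*, *sota*, *guo*, *bopro*).
*jiteku*: last vowel = /u/, a high vowel → -pub → *jitekupub*.
*sao* — last vowel /o/ (a non-high vowel) → -nok → *saonok*.

jitekupub, saonok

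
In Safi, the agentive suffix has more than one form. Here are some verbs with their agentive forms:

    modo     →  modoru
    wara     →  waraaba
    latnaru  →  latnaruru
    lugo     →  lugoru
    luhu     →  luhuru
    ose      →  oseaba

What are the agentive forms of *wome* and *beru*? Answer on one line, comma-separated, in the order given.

The suffix is conditioned by the last vowel: -ru when the last vowel of the stem is a rounded vowel (*modo*, *latnaru*, *lugo*, *luhu*); -aba when the last vowel of the stem is an unrounded vowel (*wara*, *ose*).
*wome*: last vowel = /e/, an unrounded vowel → -aba → *womeaba*.
The last vowel of *beru* is /u/, which is a rounded vowel, so the suffix is -ru, giving *beruru*.

womeaba, beruru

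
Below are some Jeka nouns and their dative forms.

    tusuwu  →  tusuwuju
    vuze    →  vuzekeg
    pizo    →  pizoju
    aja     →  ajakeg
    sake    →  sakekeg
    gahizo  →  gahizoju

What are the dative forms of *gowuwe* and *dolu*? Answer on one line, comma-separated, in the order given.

The suffix is conditioned by the last vowel: -ju when the last vowel of the stem is a rounded vowel (*tusuwu*, *pizo*, *gahizo*); -keg when the last vowel of the stem is an unrounded vowel (*vuze*, *aja*, *sake*).
*gowuwe* — last vowel /e/ (an unrounded vowel) → -keg → *gowuwekeg*.
*dolu* — last vowel /u/ (a rounded vowel) → -ju → *doluju*.

gowuwekeg, doluju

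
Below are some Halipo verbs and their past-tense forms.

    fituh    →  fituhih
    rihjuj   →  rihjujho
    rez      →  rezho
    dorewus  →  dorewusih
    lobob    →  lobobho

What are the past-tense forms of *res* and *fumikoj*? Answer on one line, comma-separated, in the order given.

resih, fumikojho

Looking at the final consonant of each stem: -ih when the stem ends in a voiceless consonant (*fituh*, *dorewus*); -ho when the stem ends in a voiced consonant (*rihjuj*, *rez*, *lobob*).
*res* — final consonant /s/ (voiceless) → -ih → *resih*.
*fumikoj*: final consonant = /j/, voiced → -ho → *fumikojho*.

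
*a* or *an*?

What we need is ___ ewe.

The indefinite article is chosen by the initial *sound* of the following word, not its spelling.
*ewe* begins with the sound /juː/ (pronounced /juː/) — a consonant sound.
So the article is *a*: What we need is a ewe.

a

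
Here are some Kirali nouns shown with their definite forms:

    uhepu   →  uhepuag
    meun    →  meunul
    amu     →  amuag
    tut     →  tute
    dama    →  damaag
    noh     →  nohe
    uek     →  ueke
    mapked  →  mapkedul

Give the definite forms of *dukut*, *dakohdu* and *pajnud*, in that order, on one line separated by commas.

The alternation tracks the final sound of the stem — -e when the stem ends in a voiceless consonant (*tut*, *noh*, *uek*); -ul when the stem ends in a voiced consonant (*meun*, *mapked*); -ag when the stem ends in a vowel (*uhepu*, *amu*, *dama*).
*dukut* — final sound /t/ (a voiceless consonant) → -e → *dukute*.
*dakohdu* — final sound /u/ (a vowel) → -ag → *dakohduag*.
Since the final sound of *pajnud* is /d/ (a voiced consonant), it takes -ul, giving *pajnudul*.

dukute, dakohduag, pajnudul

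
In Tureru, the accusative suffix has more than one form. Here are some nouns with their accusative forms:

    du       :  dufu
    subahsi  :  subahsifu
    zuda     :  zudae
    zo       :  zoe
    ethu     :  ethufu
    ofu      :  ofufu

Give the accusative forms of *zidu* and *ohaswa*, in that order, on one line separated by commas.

The alternation tracks the last vowel of the stem — -fu when the last vowel of the stem is a high vowel (*du*, *subahsi*, *ethu*, *ofu*); -e when the last vowel of the stem is a non-high vowel (*zuda*, *zo*).
*zidu* — last vowel /u/ (a high vowel) → -fu → *zidufu*.
The last vowel of *ohaswa* is /a/, which is a non-high vowel, so the suffix is -e, giving *ohaswae*.

zidufu, ohaswae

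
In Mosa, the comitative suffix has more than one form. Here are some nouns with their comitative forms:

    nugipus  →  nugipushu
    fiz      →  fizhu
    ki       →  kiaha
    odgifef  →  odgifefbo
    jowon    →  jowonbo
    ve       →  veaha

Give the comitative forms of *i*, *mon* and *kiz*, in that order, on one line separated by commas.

iaha, monbo, kizhu

The alternation tracks the final sound of the stem — -hu when the stem ends in a sibilant (*nugipus*, *fiz*); -bo when the stem ends in a non-sibilant consonant (*odgifef*, *jowon*); -aha when the stem ends in a vowel (*ki*, *ve*).
*i* — final sound /i/ (a vowel) → -aha → *iaha*.
Since the final sound of *mon* is /n/ (a non-sibilant consonant), it takes -bo, giving *monbo*.
Since the final sound of *kiz* is /z/ (a sibilant), it takes -hu, giving *kizhu*.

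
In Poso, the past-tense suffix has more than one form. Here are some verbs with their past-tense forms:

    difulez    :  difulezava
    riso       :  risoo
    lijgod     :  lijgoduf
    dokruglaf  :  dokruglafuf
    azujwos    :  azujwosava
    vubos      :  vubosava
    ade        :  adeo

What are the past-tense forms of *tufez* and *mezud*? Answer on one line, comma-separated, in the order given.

The pattern is sibilance of the final sound: -ava when the stem ends in a sibilant (*difulez*, *azujwos*, *vubos*); -uf when the stem ends in a non-sibilant consonant (*lijgod*, *dokruglaf*); -o when the stem ends in a vowel (*riso*, *ade*).
*tufez* — final sound /z/ (a sibilant) → -ava → *tufezava*.
*mezud*: final sound = /d/, a non-sibilant consonant → -uf → *mezuduf*.

tufezava, mezuduf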